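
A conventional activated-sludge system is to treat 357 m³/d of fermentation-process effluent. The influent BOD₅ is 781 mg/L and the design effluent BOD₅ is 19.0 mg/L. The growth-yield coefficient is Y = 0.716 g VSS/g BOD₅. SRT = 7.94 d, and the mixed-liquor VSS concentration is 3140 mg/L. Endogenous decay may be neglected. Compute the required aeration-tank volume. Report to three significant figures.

V ≈ 493 m³

Biomass mass balance (decay neglected): V·X = Y·Q·(S₀ − S)·θ_c, so V = 0.716 × 357 × (781 − 19.0) × 7.94 / 3140 = 492.5 m³.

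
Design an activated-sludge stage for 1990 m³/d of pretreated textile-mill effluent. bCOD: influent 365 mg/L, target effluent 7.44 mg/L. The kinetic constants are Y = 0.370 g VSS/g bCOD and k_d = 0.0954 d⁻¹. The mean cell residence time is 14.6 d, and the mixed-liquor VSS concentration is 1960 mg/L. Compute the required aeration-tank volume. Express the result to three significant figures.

Steady-state biomass mass balance: V·X·(1 + k_d·θ_c) = Y·Q·(S₀ − S)·θ_c, so V = 0.370 × 1990 × (365 − 7.44) × 14.6 / [1960 × (1 + 0.0954 × 14.6)] = 3.84×10^6 / 4690 = 819.6 m³.

V ≈ 820 m³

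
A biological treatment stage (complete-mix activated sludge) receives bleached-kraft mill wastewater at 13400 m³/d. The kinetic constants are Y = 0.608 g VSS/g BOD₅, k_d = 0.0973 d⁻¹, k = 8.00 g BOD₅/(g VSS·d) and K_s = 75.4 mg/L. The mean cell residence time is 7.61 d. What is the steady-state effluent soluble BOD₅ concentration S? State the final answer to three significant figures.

Effluent substrate depends only on kinetics and SRT: S = K_s(1 + k_d θ_c) / [θ_c(Yk − k_d) − 1] = 75.4 × (1 + 0.0973 × 7.61) / [7.61 × (0.608 × 8.00 − 0.0973) − 1] = 131.2 / 35.27 = 3.720 mg/L.

S ≈ 3.72 mg/L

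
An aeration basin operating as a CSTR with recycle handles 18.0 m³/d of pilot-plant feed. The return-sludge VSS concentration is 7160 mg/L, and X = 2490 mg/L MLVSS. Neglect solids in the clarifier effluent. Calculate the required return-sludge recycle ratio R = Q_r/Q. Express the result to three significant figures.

R = Q_r/Q = X/(X_r − X) = 2490 / (7160 − 2490) = 0.5332.

R ≈ 0.533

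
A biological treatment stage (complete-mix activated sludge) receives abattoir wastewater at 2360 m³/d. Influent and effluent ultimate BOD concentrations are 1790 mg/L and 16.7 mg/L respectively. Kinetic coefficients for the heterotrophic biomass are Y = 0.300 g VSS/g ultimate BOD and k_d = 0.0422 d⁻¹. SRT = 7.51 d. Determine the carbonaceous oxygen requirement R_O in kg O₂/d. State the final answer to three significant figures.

R_O ≈ 2830 kg O₂/d

Correct the yield for decay: Y_obs = Y/(1 + k_d θ_c) = 0.300 / (1 + 0.0422 × 7.51) = 0.300 / 1.317 = 0.2278.
Q·(S₀ − S) = 2360 × (1790 − 16.7) × 10⁻³ = 4185 kg/d removed.
Biomass synthesised: P_X = Y_obs × 4185 = 953.4 kg VSS/d.
R_O = Q·(S₀ − S) − 1.42·P_X = 4185 − 1.42 × 953.4 = 2831 kg O₂/d.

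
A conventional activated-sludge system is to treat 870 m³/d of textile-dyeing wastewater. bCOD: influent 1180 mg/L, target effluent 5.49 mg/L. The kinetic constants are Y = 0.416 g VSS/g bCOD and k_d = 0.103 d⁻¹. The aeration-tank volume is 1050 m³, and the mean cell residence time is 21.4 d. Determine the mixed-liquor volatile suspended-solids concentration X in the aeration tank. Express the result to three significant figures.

Solving the biomass balance for X: X = Y Q (S₀−S) θ_c / [V (1+k_d θ_c)] = 0.416 × 870 × (1180 − 5.49) × 21.4 / [1050 × (1 + 0.103 × 21.4)] = 2704 mg/L.

X ≈ 2700 mg/L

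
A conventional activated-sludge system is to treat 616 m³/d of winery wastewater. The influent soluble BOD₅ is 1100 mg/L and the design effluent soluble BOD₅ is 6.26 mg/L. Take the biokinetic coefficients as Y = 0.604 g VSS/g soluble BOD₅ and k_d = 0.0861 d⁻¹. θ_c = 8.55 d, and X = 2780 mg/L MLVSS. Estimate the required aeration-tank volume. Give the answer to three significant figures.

V ≈ 721 m³

From the SRT design equation V = Y Q (S₀−S) θ_c / [X (1 + k_d θ_c)] = 0.604 × 616 × (1100 − 6.26) × 8.55 / [2780 × (1 + 0.0861 × 8.55)] = 3.48×10^6 / 4827 = 720.9 m³.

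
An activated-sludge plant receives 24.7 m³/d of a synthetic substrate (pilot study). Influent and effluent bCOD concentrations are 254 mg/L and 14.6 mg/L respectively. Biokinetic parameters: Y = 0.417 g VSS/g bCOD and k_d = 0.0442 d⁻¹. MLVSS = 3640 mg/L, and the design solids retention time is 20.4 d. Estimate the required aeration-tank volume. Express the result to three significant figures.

V ≈ 7.27 m³

Rearranging the biomass balance for a CMAS with decay, V = Y·Q·ΔS·θ_c / [X·(1+k_d θ_c)] = 0.417 × 24.7 × (254 − 14.6) × 20.4 / [3640 × (1 + 0.0442 × 20.4)] = 5.03×10^4 / 6922 = 7.267 m³.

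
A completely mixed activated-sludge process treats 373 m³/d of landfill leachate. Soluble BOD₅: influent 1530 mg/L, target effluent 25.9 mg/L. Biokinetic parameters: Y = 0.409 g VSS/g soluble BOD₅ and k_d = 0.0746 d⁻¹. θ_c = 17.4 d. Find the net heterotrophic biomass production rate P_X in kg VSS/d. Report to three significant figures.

Correct the yield for decay: Y_obs = Y/(1 + k_d θ_c) = 0.409 / (1 + 0.0746 × 17.4) = 0.409 / 2.298 = 0.1780.
Substrate removed = Q·(S₀ − S) = 373 m³/d × (1530 − 25.9) g/m³ = 5.61×10^5 g/d = 561.0 kg/d.
P_X = Y_obs · Q(S₀ − S) = 0.1780 × 561.0 = 99.85 kg VSS/d.

P_X ≈ 99.9 kg VSS/d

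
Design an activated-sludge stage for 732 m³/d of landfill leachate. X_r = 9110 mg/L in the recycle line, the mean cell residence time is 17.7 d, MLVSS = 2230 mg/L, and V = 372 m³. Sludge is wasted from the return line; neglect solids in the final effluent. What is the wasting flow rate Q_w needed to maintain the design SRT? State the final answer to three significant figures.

θ_c = V·X/(Q_w·X_r) when wasting from the recycle, so Q_w = V·X/(θ_c·X_r) = 372.0 × 2230 / (17.7 × 9110) = 5.145 m³/d.

Q_w ≈ 5.14 m³/d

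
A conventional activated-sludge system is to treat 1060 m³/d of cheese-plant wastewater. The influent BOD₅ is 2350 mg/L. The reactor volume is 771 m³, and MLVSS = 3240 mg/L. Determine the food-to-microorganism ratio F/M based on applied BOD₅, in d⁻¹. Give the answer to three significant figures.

F/M ≈ 0.997 d⁻¹

Food-to-microorganism ratio F/M = Q S₀ / (V X) = 1060 × 2350 / (771.0 × 3240) = 0.9972 d⁻¹.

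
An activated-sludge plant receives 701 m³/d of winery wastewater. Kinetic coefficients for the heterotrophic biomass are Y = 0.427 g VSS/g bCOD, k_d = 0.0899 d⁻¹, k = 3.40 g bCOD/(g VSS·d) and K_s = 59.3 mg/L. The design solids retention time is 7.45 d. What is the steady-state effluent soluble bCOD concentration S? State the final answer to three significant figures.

S ≈ 10.8 mg/L

Effluent substrate depends only on kinetics and SRT: S = K_s(1 + k_d θ_c) / [θ_c(Yk − k_d) − 1] = 59.3 × (1 + 0.0899 × 7.45) / [7.45 × (0.427 × 3.40 − 0.0899) − 1] = 99.02 / 9.146 = 10.83 mg/L.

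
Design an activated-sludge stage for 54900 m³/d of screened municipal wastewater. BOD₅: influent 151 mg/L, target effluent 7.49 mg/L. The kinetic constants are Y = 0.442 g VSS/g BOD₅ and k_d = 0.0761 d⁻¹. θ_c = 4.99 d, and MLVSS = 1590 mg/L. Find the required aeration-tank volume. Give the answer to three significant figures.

V ≈ 7920 m³

From the SRT design equation V = Y Q (S₀−S) θ_c / [X (1 + k_d θ_c)] = 0.442 × 54900 × (151 − 7.49) × 4.99 / [1590 × (1 + 0.0761 × 4.99)] = 1.74×10^7 / 2194 = 7921 m³.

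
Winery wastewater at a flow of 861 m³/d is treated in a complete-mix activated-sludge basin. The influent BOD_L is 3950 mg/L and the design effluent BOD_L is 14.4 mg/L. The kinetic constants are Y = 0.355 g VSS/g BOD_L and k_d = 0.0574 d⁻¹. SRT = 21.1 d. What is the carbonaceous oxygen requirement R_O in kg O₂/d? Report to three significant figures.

Observed yield with endogenous decay: Y_obs = Y / (1 + k_d·θ_c) = 0.355 / (1 + 0.0574 × 21.1) = 0.355 / 2.211 = 0.1606 g VSS/g BOD_L.
ΔS = 3950 − 14.4 = 3936 mg/L, so the substrate removal rate is 861 × 3936/1000 = 3389 kg BOD_L/d.
Net sludge production P_X = 0.1606 × 3389 = 544.0 kg VSS/d.
Carbonaceous O₂ demand = substrate oxidised − cell-mass equivalent = 3389 − 1.42 × 544.0 = 2616 kg O₂/d.

R_O ≈ 2620 kg O₂/d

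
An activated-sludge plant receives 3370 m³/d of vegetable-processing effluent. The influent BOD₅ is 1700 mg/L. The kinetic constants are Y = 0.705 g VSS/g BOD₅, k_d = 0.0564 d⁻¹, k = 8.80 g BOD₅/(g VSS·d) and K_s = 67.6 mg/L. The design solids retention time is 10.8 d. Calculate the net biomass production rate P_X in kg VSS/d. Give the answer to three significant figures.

For a completely mixed reactor with recycle the Lawrence–McCarty relation gives S = K_s·(1 + k_d·θ_c) / [θ_c·(Y·k − k_d) − 1] = 67.6 × (1 + 0.0564 × 10.8) / [10.8 × (0.705 × 8.80 − 0.0564) − 1] = 108.8 / 65.39 = 1.663 mg/L.
The observed yield is Y_obs = Y/(1 + k_d·θ_c) = 0.705 / (1 + 0.0564 × 10.8) = 0.705 / 1.609 = 0.4381 g VSS per g BOD₅ removed.
Q·(S₀ − S) = 3370 × (1700 − 1.66) × 10⁻³ = 5723 kg/d removed.
P_X = Y_obs · Q(S₀ − S) = 0.4381 × 5723 = 2508 kg VSS/d.

P_X ≈ 2510 kg VSS/d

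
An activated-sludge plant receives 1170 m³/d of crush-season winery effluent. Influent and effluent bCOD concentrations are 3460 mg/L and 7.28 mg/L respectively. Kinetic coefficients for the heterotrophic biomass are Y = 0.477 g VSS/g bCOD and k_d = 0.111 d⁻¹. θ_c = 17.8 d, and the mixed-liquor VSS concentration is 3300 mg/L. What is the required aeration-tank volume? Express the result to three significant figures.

From the SRT design equation V = Y Q (S₀−S) θ_c / [X (1 + k_d θ_c)] = 0.477 × 1170 × (3460 − 7.28) × 17.8 / [3300 × (1 + 0.111 × 17.8)] = 3.43×10^7 / 9820 = 3493 m³.

V ≈ 3490 m³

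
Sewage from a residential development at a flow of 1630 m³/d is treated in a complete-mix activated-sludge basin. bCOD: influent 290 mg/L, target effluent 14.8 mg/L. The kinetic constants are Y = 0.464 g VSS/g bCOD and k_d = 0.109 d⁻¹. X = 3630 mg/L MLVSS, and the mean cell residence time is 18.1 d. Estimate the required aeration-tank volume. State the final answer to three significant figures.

Rearranging the biomass balance for a CMAS with decay, V = Y·Q·ΔS·θ_c / [X·(1+k_d θ_c)] = 0.464 × 1630 × (290 − 14.8) × 18.1 / [3630 × (1 + 0.109 × 18.1)] = 3.77×10^6 / 10792 = 349.1 m³.

V ≈ 349 m³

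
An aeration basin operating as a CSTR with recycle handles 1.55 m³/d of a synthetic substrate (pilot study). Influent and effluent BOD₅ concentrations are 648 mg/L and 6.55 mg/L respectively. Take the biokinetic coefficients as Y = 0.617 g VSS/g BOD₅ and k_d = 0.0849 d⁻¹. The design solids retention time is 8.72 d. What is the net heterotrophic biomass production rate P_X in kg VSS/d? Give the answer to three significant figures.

Y_obs = Y / (1 + k_d θ_c) = 0.617 / (1 + 0.0849 × 8.72) = 0.617 / 1.740 = 0.3545.
ΔS = 648 − 6.55 = 641.5 mg/L, so the substrate removal rate is 1.55 × 641.5/1000 = 0.9942 kg BOD₅/d.
Net biomass production P_X = Y_obs × Q·(S₀ − S) = 0.3545 × 0.9942 = 0.3525 kg VSS/d.

P_X ≈ 0.352 kg VSS/d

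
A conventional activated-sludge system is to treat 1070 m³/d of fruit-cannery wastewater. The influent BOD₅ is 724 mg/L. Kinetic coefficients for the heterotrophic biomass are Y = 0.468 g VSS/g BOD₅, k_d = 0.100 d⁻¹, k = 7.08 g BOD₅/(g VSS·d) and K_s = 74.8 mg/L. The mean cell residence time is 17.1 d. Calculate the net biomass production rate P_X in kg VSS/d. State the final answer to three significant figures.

From the Monod/SRT balance for a CMAS, S = K_s·(1+k_d θ_c)/[θ_c·(Y k − k_d) − 1] = 74.8 × (1 + 0.100 × 17.1) / [17.1 × (0.468 × 7.08 − 0.100) − 1] = 202.7 / 53.95 = 3.757 mg/L.
Observed yield with endogenous decay: Y_obs = Y / (1 + k_d·θ_c) = 0.468 / (1 + 0.100 × 17.1) = 0.468 / 2.710 = 0.1727 g VSS/g BOD₅.
Mass of BOD₅ removed per day: Q(S₀ − S) = 1070 × 720.2 g/m³ = 770.7 kg/d.
P_X = Y_obs · Q(S₀ − S) = 0.1727 × 770.7 = 133.1 kg VSS/d.

P_X ≈ 133 kg VSS/d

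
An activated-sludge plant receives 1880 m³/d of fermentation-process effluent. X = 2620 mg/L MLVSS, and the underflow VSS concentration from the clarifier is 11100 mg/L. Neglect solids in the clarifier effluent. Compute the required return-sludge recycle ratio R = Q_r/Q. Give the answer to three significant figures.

R ≈ 0.309

Mass balance around the secondary clarifier (neglecting effluent solids): R = X / (X_r − X) = 2620 / (11100 − 2620) = 0.3090.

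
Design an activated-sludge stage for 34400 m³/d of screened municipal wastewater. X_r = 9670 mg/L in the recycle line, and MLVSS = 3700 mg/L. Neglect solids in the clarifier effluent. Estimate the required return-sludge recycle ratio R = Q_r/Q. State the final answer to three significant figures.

R ≈ 0.620

Mass balance around the secondary clarifier (neglecting effluent solids): R = X / (X_r − X) = 3700 / (9670 − 3700) = 0.6198.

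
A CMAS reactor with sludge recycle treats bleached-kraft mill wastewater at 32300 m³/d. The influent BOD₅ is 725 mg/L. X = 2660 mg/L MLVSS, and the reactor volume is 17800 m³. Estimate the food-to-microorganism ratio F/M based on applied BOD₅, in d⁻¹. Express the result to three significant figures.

F/M = Q·S₀ / (V·X) = 32300 × 725 / (17800 × 2660) = 0.4946 g BOD₅·(g VSS·d)⁻¹.

F/M ≈ 0.495 d⁻¹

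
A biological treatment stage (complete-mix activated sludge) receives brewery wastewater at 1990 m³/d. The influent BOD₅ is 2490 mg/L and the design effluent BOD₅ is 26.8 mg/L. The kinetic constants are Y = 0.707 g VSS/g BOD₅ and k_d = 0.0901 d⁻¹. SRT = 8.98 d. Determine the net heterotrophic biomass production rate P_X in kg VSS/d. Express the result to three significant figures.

P_X ≈ 1920 kg VSS/d

The observed yield is Y_obs = Y/(1 + k_d·θ_c) = 0.707 / (1 + 0.0901 × 8.98) = 0.707 / 1.809 = 0.3908 g VSS per g BOD₅ removed.
Substrate removed = Q·(S₀ − S) = 1990 m³/d × (2490 − 26.8) g/m³ = 4.9×10^6 g/d = 4902 kg/d.
Biomass produced: P_X = Y_obs·Q·ΔS = 0.3908 × 4902 ≈ 1916 kg VSS/d.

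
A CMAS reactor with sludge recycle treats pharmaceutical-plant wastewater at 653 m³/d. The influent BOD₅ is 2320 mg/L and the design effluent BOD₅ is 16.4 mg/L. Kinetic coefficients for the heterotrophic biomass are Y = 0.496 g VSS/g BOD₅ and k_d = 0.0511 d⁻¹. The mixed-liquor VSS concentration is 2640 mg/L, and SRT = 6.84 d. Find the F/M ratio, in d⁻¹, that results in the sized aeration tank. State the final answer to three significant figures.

Rearranging the biomass balance for a CMAS with decay, V = Y·Q·ΔS·θ_c / [X·(1+k_d θ_c)] = 0.496 × 653 × (2320 − 16.4) × 6.84 / [2640 × (1 + 0.0511 × 6.84)] = 5.1×10^6 / 3563 = 1432 m³.
Food-to-microorganism ratio F/M = Q S₀ / (V X) = 653 × 2320 / (1432 × 2640) = 0.4006 d⁻¹.

F/M ≈ 0.401 d⁻¹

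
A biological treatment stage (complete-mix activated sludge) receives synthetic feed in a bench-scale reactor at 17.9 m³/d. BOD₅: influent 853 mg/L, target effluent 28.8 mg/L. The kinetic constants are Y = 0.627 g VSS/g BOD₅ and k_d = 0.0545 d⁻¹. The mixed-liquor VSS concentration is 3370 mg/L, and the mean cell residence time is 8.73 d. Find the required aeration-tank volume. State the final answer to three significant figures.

Steady-state biomass mass balance: V·X·(1 + k_d·θ_c) = Y·Q·(S₀ − S)·θ_c, so V = 0.627 × 17.9 × (853 − 28.8) × 8.73 / [3370 × (1 + 0.0545 × 8.73)] = 8.08×10^4 / 4973 = 16.24 m³.

V ≈ 16.2 m³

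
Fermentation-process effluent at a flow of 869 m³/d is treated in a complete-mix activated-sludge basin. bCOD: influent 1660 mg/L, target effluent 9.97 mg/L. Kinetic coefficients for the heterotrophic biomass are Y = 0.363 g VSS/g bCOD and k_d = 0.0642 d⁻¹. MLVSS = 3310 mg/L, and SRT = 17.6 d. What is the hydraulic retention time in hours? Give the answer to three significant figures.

From the SRT design equation V = Y Q (S₀−S) θ_c / [X (1 + k_d θ_c)] = 0.363 × 869 × (1660 − 9.97) × 17.6 / [3310 × (1 + 0.0642 × 17.6)] = 9.16×10^6 / 7050 = 1299 m³.
Hydraulic retention time τ = V/Q = 1299 / 869 = 1.495 d = 35.89 h.

τ ≈ 35.9 h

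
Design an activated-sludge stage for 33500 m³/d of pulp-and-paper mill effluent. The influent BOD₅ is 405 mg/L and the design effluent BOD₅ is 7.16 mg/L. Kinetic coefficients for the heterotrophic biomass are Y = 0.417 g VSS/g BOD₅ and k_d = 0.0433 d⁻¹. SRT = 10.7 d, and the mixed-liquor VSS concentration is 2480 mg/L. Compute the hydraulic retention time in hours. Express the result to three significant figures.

Rearranging the biomass balance for a CMAS with decay, V = Y·Q·ΔS·θ_c / [X·(1+k_d θ_c)] = 0.417 × 33500 × (405 − 7.16) × 10.7 / [2480 × (1 + 0.0433 × 10.7)] = 5.95×10^7 / 3629 = 16386 m³.
Hydraulic retention time τ = V/Q = 16386 / 33500 = 0.4891 d = 11.74 h.

τ ≈ 11.7 h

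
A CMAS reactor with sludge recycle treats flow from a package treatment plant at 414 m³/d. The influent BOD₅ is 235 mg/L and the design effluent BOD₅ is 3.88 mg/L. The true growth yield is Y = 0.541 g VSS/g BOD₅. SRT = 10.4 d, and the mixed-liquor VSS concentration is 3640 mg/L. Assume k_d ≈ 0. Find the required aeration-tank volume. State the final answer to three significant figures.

With k_d = 0 the design equation reduces to V = Y Q (S₀−S) θ_c / X = 0.541 × 414 × (235 − 3.88) × 10.4 / 3640 = 147.9 m³.

V ≈ 148 m³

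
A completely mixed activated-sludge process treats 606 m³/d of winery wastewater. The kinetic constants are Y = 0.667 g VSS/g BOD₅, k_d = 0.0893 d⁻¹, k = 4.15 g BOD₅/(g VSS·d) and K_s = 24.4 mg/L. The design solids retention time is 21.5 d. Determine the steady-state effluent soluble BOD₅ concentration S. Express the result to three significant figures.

For a completely mixed reactor with recycle the Lawrence–McCarty relation gives S = K_s·(1 + k_d·θ_c) / [θ_c·(Y·k − k_d) − 1] = 24.4 × (1 + 0.0893 × 21.5) / [21.5 × (0.667 × 4.15 − 0.0893) − 1] = 71.25 / 56.59 = 1.259 mg/L.

S ≈ 1.26 mg/L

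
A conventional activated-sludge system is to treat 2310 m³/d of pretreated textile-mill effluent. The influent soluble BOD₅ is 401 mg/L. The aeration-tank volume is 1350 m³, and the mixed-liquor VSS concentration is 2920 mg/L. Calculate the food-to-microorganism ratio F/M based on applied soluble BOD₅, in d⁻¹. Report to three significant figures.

F/M = Q·S₀ / (V·X) = 2310 × 401 / (1350 × 2920) = 0.2350 g soluble BOD₅·(g VSS·d)⁻¹.

F/M ≈ 0.235 d⁻¹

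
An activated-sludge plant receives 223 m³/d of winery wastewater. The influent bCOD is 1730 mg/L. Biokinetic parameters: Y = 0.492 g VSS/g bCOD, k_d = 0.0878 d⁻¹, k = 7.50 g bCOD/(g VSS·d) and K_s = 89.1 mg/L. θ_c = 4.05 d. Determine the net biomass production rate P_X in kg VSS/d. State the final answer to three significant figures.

P_X ≈ 139 kg VSS/d

From the Monod/SRT balance for a CMAS, S = K_s·(1+k_d θ_c)/[θ_c·(Y k − k_d) − 1] = 89.1 × (1 + 0.0878 × 4.05) / [4.05 × (0.492 × 7.50 − 0.0878) − 1] = 120.8 / 13.59 = 8.888 mg/L.
Y_obs = Y / (1 + k_d θ_c) = 0.492 / (1 + 0.0878 × 4.05) = 0.492 / 1.356 = 0.3629.
ΔS = 1730 − 8.89 = 1721 mg/L, so the substrate removal rate is 223 × 1721/1000 = 383.8 kg bCOD/d.
So the net sludge growth is P_X = 0.3629 × 383.8 = 139.3 kg VSS/d.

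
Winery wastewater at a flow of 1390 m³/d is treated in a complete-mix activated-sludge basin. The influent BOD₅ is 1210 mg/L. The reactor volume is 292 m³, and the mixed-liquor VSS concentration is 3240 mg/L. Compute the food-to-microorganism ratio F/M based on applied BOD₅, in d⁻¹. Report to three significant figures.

Food-to-microorganism ratio F/M = Q S₀ / (V X) = 1390 × 1210 / (292.0 × 3240) = 1.778 d⁻¹.

F/M ≈ 1.78 d⁻¹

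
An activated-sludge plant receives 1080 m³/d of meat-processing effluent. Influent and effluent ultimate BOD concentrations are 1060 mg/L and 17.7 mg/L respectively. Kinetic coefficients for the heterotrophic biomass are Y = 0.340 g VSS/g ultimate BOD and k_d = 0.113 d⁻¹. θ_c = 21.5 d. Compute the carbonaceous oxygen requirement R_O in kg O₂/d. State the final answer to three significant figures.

Correct the yield for decay: Y_obs = Y/(1 + k_d θ_c) = 0.340 / (1 + 0.113 × 21.5) = 0.340 / 3.429 = 0.09914.
Q·(S₀ − S) = 1080 × (1060 − 17.7) × 10⁻³ = 1126 kg/d removed.
Net sludge production P_X = 0.09914 × 1126 = 111.6 kg VSS/d.
R_O = Q·(S₀ − S) − 1.42·P_X = 1126 − 1.42 × 111.6 = 967.2 kg O₂/d.

R_O ≈ 967 kg O₂/d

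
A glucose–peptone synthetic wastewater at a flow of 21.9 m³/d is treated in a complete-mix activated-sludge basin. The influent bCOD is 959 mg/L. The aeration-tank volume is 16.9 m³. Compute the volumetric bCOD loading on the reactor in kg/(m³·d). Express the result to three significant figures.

Applied bCOD load per unit volume = Q·S₀/V = (21.9 × 959/1000)/16.90 = 1.243 kg bCOD·m⁻³·d⁻¹.

L_v ≈ 1.24 kg bCOD/(m³·d)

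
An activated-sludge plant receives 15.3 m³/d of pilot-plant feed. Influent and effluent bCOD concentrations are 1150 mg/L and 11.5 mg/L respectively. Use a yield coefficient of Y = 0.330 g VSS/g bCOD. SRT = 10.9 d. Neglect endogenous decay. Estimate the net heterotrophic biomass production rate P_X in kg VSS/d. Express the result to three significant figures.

P_X ≈ 5.75 kg VSS/d

Since k_d ≈ 0, Y_obs = Y = 0.330 g VSS/g bCOD.
Q·(S₀ − S) = 15.3 × (1150 − 11.5) × 10⁻³ = 17.42 kg/d removed.
Net biomass production P_X = Y_obs × Q·(S₀ − S) = 0.3300 × 17.42 = 5.748 kg VSS/d.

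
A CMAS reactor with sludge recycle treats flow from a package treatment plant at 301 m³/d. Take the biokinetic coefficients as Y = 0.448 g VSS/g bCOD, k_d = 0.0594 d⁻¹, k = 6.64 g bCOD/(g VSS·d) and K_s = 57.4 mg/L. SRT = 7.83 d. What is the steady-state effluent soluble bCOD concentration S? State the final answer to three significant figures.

S ≈ 3.85 mg/L

Effluent substrate depends only on kinetics and SRT: S = K_s(1 + k_d θ_c) / [θ_c(Yk − k_d) − 1] = 57.4 × (1 + 0.0594 × 7.83) / [7.83 × (0.448 × 6.64 − 0.0594) − 1] = 84.10 / 21.83 = 3.853 mg/L.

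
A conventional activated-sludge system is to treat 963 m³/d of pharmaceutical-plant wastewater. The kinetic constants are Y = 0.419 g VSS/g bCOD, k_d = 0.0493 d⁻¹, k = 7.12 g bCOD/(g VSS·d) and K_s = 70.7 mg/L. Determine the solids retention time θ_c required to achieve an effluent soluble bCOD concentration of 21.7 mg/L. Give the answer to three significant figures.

At the target effluent, Y k S/(K_s+S) = 0.419×7.12×21.7/92.40 = 0.7006 d⁻¹.
θ_c = 1/(μ − k_d) = 1/(0.7006 − 0.0493) = 1/0.6513 = 1.535 d.

θ_c ≈ 1.54 d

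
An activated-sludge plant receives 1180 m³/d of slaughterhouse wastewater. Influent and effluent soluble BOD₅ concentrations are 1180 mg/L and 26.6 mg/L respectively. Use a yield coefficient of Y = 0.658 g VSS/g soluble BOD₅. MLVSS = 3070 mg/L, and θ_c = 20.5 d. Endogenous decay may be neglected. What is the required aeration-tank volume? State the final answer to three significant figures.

Biomass mass balance (decay neglected): V·X = Y·Q·(S₀ − S)·θ_c, so V = 0.658 × 1180 × (1180 − 26.6) × 20.5 / 3070 = 5980 m³.

V ≈ 5980 m³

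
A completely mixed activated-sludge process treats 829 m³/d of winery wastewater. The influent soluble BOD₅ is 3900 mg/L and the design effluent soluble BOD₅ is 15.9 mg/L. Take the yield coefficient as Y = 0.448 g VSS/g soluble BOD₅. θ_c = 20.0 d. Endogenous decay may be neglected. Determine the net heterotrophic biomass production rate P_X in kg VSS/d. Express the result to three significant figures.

With endogenous decay neglected, the observed yield equals the true yield: Y_obs = Y = 0.448 g VSS/g soluble BOD₅.
ΔS = 3900 − 15.9 = 3884 mg/L, so the substrate removal rate is 829 × 3884/1000 = 3220 kg soluble BOD₅/d.
Net biomass production P_X = Y_obs × Q·(S₀ − S) = 0.4480 × 3220 = 1443 kg VSS/d.

P_X ≈ 1440 kg VSS/d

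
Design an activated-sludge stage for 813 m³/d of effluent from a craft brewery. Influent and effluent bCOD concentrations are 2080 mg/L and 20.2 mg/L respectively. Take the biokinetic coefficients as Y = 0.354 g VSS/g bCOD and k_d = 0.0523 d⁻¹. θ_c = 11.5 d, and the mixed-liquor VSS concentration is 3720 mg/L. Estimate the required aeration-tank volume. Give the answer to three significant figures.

V ≈ 1140 m³

Steady-state biomass mass balance: V·X·(1 + k_d·θ_c) = Y·Q·(S₀ − S)·θ_c, so V = 0.354 × 813 × (2080 − 20.2) × 11.5 / [3720 × (1 + 0.0523 × 11.5)] = 6.82×10^6 / 5957 = 1144 m³.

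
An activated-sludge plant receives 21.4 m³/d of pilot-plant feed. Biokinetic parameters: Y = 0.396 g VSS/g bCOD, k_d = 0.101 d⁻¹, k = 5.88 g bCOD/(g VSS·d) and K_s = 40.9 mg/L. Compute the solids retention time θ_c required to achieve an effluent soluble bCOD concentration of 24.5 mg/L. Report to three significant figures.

From 1/θ_c = Y·k·S/(K_s + S) − k_d: Y·k·S/(K_s+S) = 0.396 × 5.88 × 24.5 / (40.9 + 24.5) = 0.8723 d⁻¹.
θ_c = 1/(μ − k_d) = 1/(0.8723 − 0.101) = 1/0.7713 = 1.297 d.

θ_c ≈ 1.30 d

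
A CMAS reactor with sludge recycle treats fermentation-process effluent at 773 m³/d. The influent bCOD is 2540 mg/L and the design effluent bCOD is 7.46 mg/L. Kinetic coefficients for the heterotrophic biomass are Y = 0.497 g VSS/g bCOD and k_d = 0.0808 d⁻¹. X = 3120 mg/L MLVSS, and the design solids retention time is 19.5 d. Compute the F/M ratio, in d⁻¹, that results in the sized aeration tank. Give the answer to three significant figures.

F/M ≈ 0.267 d⁻¹

Steady-state biomass mass balance: V·X·(1 + k_d·θ_c) = Y·Q·(S₀ − S)·θ_c, so V = 0.497 × 773 × (2540 − 7.46) × 19.5 / [3120 × (1 + 0.0808 × 19.5)] = 1.9×10^7 / 8036 = 2361 m³.
F/M = Q·S₀ / (V·X) = 773 × 2540 / (2361 × 3120) = 0.2665 g bCOD·(g VSS·d)⁻¹.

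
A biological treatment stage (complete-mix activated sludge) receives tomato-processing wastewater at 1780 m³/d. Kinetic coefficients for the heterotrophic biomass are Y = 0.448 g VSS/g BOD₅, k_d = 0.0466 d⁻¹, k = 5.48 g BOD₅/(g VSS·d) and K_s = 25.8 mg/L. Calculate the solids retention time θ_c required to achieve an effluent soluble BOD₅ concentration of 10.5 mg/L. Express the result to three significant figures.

At the target effluent, Y k S/(K_s+S) = 0.448×5.48×10.5/36.30 = 0.7101 d⁻¹.
Then 1/θ_c = μ − k_d = 0.7101 − 0.0466 = 0.6635 d⁻¹, giving θ_c = 1.507 d.

θ_c ≈ 1.51 d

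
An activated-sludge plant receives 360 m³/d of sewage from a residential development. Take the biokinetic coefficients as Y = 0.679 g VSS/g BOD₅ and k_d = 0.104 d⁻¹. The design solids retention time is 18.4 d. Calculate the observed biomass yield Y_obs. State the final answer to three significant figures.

Y_obs ≈ 0.233 g VSS/g BOD₅

Y_obs = Y / (1 + k_d θ_c) = 0.679 / (1 + 0.104 × 18.4) = 0.679 / 2.914 = 0.2330.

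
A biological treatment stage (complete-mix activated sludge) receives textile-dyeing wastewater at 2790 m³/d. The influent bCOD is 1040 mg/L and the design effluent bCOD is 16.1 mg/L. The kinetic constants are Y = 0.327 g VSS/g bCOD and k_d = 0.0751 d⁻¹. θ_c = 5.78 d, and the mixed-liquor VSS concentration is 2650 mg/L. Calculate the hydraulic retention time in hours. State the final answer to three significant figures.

Rearranging the biomass balance for a CMAS with decay, V = Y·Q·ΔS·θ_c / [X·(1+k_d θ_c)] = 0.327 × 2790 × (1040 − 16.1) × 5.78 / [2650 × (1 + 0.0751 × 5.78)] = 5.4×10^6 / 3800 = 1421 m³.
τ = V/Q = 1421/2790 = 0.5092 d, or 12.22 h.

τ ≈ 12.2 h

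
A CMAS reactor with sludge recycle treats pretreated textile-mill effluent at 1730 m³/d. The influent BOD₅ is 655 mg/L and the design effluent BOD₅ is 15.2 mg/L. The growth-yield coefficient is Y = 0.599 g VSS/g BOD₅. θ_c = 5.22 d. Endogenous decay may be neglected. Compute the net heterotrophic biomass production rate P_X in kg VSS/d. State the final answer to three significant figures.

With endogenous decay neglected, the observed yield equals the true yield: Y_obs = Y = 0.599 g VSS/g BOD₅.
Q·(S₀ − S) = 1730 × (655 − 15.2) × 10⁻³ = 1107 kg/d removed.
Biomass produced: P_X = Y_obs·Q·ΔS = 0.5990 × 1107 ≈ 663.0 kg VSS/d.

P_X ≈ 663 kg VSS/d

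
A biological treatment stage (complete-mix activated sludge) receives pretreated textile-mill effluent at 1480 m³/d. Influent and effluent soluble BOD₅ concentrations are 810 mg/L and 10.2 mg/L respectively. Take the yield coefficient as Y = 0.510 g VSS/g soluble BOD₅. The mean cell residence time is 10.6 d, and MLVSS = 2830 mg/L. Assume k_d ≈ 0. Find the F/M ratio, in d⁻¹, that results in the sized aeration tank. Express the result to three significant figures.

V·X = Y·Q·ΔS·θ_c gives V = 0.510 × 1480 × (810 − 10.2) × 10.6 / 2830 = 2261 m³.
Food-to-microorganism ratio F/M = Q S₀ / (V X) = 1480 × 810 / (2261 × 2830) = 0.1873 d⁻¹.

F/M ≈ 0.187 d⁻¹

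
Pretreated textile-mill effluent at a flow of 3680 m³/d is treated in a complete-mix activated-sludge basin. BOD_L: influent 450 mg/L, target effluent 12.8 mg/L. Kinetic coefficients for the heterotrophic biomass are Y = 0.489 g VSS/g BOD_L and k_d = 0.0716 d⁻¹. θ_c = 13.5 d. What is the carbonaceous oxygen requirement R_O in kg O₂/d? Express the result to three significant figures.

Y_obs = Y / (1 + k_d θ_c) = 0.489 / (1 + 0.0716 × 13.5) = 0.489 / 1.967 = 0.2487.
ΔS = 450 − 12.8 = 437.2 mg/L, so the substrate removal rate is 3680 × 437.2/1000 = 1609 kg BOD_L/d.
Net sludge production P_X = 0.2487 × 1609 = 400.1 kg VSS/d.
R_O = Q·(S₀ − S) − 1.42·P_X = 1609 − 1.42 × 400.1 = 1041 kg O₂/d.

R_O ≈ 1040 kg O₂/d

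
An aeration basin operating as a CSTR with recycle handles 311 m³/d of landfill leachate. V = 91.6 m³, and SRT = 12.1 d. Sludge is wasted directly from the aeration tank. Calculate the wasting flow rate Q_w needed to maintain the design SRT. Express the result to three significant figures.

Wasting from the aeration tank: Q_w = V / θ_c = 91.60 / 12.1 = 7.570 m³/d.

Q_w ≈ 7.57 m³/d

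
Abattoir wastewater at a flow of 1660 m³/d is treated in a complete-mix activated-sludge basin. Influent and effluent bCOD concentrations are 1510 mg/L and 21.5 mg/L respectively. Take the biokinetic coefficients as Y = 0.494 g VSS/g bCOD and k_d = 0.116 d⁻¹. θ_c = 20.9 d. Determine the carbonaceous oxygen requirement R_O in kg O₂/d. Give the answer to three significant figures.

Y_obs = Y / (1 + k_d θ_c) = 0.494 / (1 + 0.116 × 20.9) = 0.494 / 3.424 = 0.1443.
Substrate removed = Q·(S₀ − S) = 1660 m³/d × (1510 − 21.5) g/m³ = 2.47×10^6 g/d = 2471 kg/d.
P_X = Y_obs·Q·(S₀ − S) = 0.1443 × 2471 = 356.5 kg VSS/d.
Carbonaceous O₂ demand = substrate oxidised − cell-mass equivalent = 2471 − 1.42 × 356.5 = 1965 kg O₂/d.

R_O ≈ 1960 kg O₂/d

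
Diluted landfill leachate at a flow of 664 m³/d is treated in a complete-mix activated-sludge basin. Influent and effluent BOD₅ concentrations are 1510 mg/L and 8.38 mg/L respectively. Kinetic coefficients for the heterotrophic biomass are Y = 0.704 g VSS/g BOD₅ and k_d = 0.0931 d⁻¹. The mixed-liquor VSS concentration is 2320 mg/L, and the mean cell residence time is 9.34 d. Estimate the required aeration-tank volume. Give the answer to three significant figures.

Steady-state biomass mass balance: V·X·(1 + k_d·θ_c) = Y·Q·(S₀ − S)·θ_c, so V = 0.704 × 664 × (1510 − 8.38) × 9.34 / [2320 × (1 + 0.0931 × 9.34)] = 6.56×10^6 / 4337 = 1512 m³.

V ≈ 1510 m³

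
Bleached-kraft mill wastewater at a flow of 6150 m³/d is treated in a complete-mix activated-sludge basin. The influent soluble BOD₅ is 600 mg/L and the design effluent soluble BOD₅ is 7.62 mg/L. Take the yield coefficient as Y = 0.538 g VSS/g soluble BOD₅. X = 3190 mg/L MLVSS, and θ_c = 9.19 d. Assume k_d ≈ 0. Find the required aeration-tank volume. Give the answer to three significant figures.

V ≈ 5650 m³

V·X = Y·Q·ΔS·θ_c gives V = 0.538 × 6150 × (600 − 7.62) × 9.19 / 3190 = 5647 m³.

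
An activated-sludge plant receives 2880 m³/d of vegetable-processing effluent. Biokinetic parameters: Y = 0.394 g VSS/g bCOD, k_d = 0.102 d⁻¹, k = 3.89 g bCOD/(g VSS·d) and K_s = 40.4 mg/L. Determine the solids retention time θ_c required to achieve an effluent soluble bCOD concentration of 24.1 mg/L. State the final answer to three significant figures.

θ_c ≈ 2.12 d

At the target effluent, Y k S/(K_s+S) = 0.394×3.89×24.1/64.50 = 0.5727 d⁻¹.
1/θ_c = 0.5727 − 0.102 = 0.4707 d⁻¹, so θ_c = 2.125 d.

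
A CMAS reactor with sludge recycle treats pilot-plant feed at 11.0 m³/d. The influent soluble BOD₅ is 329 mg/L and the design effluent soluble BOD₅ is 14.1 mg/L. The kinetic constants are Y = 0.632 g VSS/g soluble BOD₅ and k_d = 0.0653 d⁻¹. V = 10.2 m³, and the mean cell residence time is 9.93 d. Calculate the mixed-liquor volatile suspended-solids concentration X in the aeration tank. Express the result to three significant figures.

X ≈ 1290 mg/L

From V·X·(1 + k_d·θ_c) = Y·Q·(S₀ − S)·θ_c: X = 0.632 × 11.0 × (329 − 14.1) × 9.93 / [10.2 × (1 + 0.0653 × 9.93)] = 1293 mg/L.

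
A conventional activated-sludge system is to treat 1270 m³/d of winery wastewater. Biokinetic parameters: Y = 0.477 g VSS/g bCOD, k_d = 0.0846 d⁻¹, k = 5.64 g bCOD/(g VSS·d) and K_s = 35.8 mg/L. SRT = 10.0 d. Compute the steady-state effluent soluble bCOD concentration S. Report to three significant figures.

For a completely mixed reactor with recycle the Lawrence–McCarty relation gives S = K_s·(1 + k_d·θ_c) / [θ_c·(Y·k − k_d) − 1] = 35.8 × (1 + 0.0846 × 10.0) / [10.0 × (0.477 × 5.64 − 0.0846) − 1] = 66.09 / 25.06 = 2.637 mg/L.

S ≈ 2.64 mg/L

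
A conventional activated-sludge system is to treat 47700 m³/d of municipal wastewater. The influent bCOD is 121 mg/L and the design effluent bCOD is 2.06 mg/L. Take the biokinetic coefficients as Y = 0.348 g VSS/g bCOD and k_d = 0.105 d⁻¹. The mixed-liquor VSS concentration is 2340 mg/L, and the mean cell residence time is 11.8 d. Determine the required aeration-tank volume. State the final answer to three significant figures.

From the SRT design equation V = Y Q (S₀−S) θ_c / [X (1 + k_d θ_c)] = 0.348 × 47700 × (121 − 2.06) × 11.8 / [2340 × (1 + 0.105 × 11.8)] = 2.33×10^7 / 5239 = 4447 m³.

V ≈ 4450 m³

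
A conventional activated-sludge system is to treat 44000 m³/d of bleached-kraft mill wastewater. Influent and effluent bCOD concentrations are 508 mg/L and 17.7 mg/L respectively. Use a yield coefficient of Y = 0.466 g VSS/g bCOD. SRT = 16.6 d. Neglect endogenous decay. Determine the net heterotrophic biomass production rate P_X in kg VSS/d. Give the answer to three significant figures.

P_X ≈ 10100 kg VSS/d

Since k_d ≈ 0, Y_obs = Y = 0.466 g VSS/g bCOD.
Mass of bCOD removed per day: Q(S₀ − S) = 44000 × 490.3 g/m³ = 21573 kg/d.
P_X = Y_obs · Q(S₀ − S) = 0.4660 × 21573 = 10053 kg VSS/d.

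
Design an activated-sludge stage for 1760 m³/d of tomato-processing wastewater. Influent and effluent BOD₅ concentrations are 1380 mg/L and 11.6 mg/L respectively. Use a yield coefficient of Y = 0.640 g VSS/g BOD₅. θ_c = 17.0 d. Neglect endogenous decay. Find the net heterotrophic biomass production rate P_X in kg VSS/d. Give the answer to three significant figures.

Since k_d ≈ 0, Y_obs = Y = 0.640 g VSS/g BOD₅.
ΔS = 1380 − 11.6 = 1368 mg/L, so the substrate removal rate is 1760 × 1368/1000 = 2408 kg BOD₅/d.
P_X = Y_obs · Q(S₀ − S) = 0.6400 × 2408 = 1541 kg VSS/d.

P_X ≈ 1540 kg VSS/d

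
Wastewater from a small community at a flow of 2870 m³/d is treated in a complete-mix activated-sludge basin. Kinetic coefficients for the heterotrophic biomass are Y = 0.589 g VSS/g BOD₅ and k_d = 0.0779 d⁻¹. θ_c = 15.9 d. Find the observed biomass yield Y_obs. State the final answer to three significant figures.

Y_obs ≈ 0.263 g VSS/g BOD₅

Y_obs = Y / (1 + k_d θ_c) = 0.589 / (1 + 0.0779 × 15.9) = 0.589 / 2.239 = 0.2631.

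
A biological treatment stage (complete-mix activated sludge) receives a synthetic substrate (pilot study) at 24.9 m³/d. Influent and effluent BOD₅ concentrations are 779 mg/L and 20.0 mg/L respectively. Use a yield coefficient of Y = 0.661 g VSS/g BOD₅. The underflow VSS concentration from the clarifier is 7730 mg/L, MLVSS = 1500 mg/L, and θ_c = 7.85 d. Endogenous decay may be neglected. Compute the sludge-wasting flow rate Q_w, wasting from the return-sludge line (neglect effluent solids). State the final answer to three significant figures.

With k_d = 0 the design equation reduces to V = Y Q (S₀−S) θ_c / X = 0.661 × 24.9 × (779 − 20.0) × 7.85 / 1500 = 65.38 m³.
Q_w = (V·X)/(θ_c X_r) = 65.38 × 1500 / (7.85 × 7730) = 1.616 m³/d.

Q_w ≈ 1.62 m³/d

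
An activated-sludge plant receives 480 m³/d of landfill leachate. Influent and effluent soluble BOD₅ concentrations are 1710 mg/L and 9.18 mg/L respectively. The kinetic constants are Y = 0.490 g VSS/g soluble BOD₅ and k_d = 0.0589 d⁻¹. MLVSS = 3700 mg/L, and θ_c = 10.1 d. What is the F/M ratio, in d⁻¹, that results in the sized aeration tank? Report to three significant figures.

F/M ≈ 0.324 d⁻¹

Rearranging the biomass balance for a CMAS with decay, V = Y·Q·ΔS·θ_c / [X·(1+k_d θ_c)] = 0.490 × 480 × (1710 − 9.18) × 10.1 / [3700 × (1 + 0.0589 × 10.1)] = 4.04×10^6 / 5901 = 684.7 m³.
Food-to-microorganism ratio F/M = Q S₀ / (V X) = 480 × 1710 / (684.7 × 3700) = 0.3240 d⁻¹.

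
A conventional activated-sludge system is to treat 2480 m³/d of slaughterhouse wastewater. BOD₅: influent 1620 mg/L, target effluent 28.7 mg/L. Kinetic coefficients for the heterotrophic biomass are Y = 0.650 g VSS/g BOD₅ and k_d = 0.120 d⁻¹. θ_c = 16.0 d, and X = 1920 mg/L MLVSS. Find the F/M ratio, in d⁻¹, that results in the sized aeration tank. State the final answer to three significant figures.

F/M ≈ 0.286 d⁻¹

From the SRT design equation V = Y Q (S₀−S) θ_c / [X (1 + k_d θ_c)] = 0.650 × 2480 × (1620 − 28.7) × 16.0 / [1920 × (1 + 0.120 × 16.0)] = 4.1×10^7 / 5606 = 7321 m³.
Food-to-microorganism ratio F/M = Q S₀ / (V X) = 2480 × 1620 / (7321 × 1920) = 0.2858 d⁻¹.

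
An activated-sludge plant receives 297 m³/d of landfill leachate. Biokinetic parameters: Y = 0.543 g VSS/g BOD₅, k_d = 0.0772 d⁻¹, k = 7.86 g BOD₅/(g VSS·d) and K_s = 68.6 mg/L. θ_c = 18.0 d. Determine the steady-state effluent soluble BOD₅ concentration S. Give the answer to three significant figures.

From the Monod/SRT balance for a CMAS, S = K_s·(1+k_d θ_c)/[θ_c·(Y k − k_d) − 1] = 68.6 × (1 + 0.0772 × 18.0) / [18.0 × (0.543 × 7.86 − 0.0772) − 1] = 163.9 / 74.43 = 2.202 mg/L.

S ≈ 2.20 mg/L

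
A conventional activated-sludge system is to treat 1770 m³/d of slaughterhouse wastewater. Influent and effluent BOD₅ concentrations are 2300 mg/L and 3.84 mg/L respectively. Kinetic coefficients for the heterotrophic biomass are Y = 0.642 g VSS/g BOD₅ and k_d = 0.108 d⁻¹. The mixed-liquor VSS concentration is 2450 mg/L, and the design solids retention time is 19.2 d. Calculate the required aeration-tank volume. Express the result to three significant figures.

V ≈ 6650 m³

Rearranging the biomass balance for a CMAS with decay, V = Y·Q·ΔS·θ_c / [X·(1+k_d θ_c)] = 0.642 × 1770 × (2300 − 3.84) × 19.2 / [2450 × (1 + 0.108 × 19.2)] = 5.01×10^7 / 7530 = 6653 m³.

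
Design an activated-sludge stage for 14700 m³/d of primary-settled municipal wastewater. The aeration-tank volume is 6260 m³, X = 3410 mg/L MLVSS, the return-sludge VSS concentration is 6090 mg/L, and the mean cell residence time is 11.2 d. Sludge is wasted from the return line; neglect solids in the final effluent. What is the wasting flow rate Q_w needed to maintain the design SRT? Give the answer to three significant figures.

Q_w ≈ 313 m³/d

Wasting from the return line (neglecting effluent solids): Q_w = V·X / (θ_c·X_r) = 6260 × 3410 / (11.2 × 6090) = 313.0 m³/d.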